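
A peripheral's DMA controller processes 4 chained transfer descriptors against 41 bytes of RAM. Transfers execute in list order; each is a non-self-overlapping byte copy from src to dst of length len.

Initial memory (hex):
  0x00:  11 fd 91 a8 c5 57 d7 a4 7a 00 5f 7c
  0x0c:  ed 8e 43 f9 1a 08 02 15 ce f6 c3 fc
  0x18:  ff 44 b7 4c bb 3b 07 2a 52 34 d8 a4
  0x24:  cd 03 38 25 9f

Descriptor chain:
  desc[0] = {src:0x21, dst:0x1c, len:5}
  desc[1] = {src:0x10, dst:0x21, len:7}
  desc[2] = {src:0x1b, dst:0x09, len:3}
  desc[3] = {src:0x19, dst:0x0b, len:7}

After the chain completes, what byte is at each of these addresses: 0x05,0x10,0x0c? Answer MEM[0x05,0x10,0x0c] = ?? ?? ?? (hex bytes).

  after D0: wrote 5B at 0x1c = 34d8a4cd03
  after D1: wrote 7B at 0x21 = 1a080215cef6c3
  after D2: wrote 3B at 0x09 = 4c34d8
  after D3: wrote 7B at 0x0b = 44b74c34d8a4cd
query mem[0x05]=0x57, mem[0x10]=0xa4, mem[0x0c]=0xb7

MEM[0x05,0x10,0x0c] = 57 a4 b7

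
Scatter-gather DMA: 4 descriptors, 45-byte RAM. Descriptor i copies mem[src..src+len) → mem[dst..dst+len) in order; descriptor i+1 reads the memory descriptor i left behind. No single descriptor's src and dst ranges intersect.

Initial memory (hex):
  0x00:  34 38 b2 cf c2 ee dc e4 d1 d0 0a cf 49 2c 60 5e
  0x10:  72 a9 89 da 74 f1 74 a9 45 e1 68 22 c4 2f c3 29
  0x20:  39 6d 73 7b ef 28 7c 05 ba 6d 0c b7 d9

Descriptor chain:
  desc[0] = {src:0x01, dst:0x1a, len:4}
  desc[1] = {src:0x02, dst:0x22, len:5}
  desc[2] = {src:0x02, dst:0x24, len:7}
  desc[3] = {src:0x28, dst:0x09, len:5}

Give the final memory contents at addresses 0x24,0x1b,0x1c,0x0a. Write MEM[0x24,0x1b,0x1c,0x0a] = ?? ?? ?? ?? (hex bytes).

MEM[0x24,0x1b,0x1c,0x0a] = b2 b2 cf e4

  after D0: wrote 4B at 0x1a = 38b2cfc2
  after D1: wrote 5B at 0x22 = b2cfc2eedc
  after D2: wrote 7B at 0x24 = b2cfc2eedce4d1
  after D3: wrote 5B at 0x09 = dce4d1b7d9
query mem[0x24]=0xb2, mem[0x1b]=0xb2, mem[0x1c]=0xcf, mem[0x0a]=0xe4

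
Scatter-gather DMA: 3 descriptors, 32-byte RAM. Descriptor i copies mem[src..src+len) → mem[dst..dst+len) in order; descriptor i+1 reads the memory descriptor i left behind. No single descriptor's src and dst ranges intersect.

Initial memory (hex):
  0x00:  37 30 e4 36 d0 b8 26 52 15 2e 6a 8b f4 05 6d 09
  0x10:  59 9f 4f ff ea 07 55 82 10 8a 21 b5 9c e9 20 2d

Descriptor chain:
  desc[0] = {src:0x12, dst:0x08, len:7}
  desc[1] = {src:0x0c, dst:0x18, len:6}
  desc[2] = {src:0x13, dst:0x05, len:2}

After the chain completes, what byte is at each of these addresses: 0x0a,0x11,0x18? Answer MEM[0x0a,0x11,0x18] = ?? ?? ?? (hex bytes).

MEM[0x0a,0x11,0x18] = ea 9f 55

D0: mem[0x08..0x0e] <- [4f ff ea 07 55 82 10]
D1: mem[0x18..0x1d] <- [55 82 10 09 59 9f]
D2: mem[0x05..0x06] <- [ff ea]
query mem[0x0a]=0xea, mem[0x11]=0x9f, mem[0x18]=0x55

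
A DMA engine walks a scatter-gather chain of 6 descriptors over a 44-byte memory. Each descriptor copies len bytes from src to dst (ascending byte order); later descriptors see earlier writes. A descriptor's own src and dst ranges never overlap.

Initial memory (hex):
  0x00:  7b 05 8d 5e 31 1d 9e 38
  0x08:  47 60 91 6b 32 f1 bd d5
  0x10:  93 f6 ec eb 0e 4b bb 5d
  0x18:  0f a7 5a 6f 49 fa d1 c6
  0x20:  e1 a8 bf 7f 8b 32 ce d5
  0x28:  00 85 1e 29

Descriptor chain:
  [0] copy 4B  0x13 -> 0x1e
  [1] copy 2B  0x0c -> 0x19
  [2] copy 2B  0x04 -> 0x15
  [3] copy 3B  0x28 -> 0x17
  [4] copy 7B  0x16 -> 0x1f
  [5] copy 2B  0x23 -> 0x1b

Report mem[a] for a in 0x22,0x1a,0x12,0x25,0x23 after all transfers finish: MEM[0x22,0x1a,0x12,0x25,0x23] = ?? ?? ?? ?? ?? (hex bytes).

D0: mem[0x1e..0x21] <- [eb 0e 4b bb]
D1: mem[0x19..0x1a] <- [32 f1]
D2: mem[0x15..0x16] <- [31 1d]
D3: mem[0x17..0x19] <- [00 85 1e]
D4: mem[0x1f..0x25] <- [1d 00 85 1e f1 6f 49]
D5: mem[0x1b..0x1c] <- [f1 6f]
query mem[0x22]=0x1e, mem[0x1a]=0xf1, mem[0x12]=0xec, mem[0x25]=0x49, mem[0x23]=0xf1

MEM[0x22,0x1a,0x12,0x25,0x23] = 1e f1 ec 49 f1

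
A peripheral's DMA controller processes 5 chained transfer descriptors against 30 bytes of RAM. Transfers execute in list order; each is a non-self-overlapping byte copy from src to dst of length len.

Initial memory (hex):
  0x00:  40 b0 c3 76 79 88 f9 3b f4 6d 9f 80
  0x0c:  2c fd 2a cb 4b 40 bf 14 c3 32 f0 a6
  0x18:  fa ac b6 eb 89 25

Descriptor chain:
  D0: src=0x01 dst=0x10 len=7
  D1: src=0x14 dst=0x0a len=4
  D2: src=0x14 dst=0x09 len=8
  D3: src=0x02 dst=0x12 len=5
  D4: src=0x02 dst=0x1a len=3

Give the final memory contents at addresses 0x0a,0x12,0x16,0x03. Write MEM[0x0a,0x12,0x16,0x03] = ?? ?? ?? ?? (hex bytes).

D0: mem[0x10..0x16] <- [b0 c3 76 79 88 f9 3b]
D1: mem[0x0a..0x0d] <- [88 f9 3b a6]
D2: mem[0x09..0x10] <- [88 f9 3b a6 fa ac b6 eb]
D3: mem[0x12..0x16] <- [c3 76 79 88 f9]
D4: mem[0x1a..0x1c] <- [c3 76 79]
query mem[0x0a]=0xf9, mem[0x12]=0xc3, mem[0x16]=0xf9, mem[0x03]=0x76

MEM[0x0a,0x12,0x16,0x03] = f9 c3 f9 76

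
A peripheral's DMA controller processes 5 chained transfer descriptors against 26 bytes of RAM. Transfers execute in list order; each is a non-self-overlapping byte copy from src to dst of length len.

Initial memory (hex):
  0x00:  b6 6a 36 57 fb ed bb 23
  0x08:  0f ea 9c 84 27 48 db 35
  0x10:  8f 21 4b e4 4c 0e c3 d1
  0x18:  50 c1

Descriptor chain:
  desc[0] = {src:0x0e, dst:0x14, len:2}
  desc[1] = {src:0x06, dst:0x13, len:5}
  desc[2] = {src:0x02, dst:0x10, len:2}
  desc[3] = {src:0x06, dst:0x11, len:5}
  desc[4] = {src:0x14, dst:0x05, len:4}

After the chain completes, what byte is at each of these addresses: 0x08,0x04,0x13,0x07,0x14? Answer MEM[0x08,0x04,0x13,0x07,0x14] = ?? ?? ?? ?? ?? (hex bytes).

MEM[0x08,0x04,0x13,0x07,0x14] = 9c fb 0f ea ea

#0 dst[0x14+2] := {0xdb,0x35}
#1 dst[0x13+5] := {0xbb,0x23,0x0f,0xea,0x9c}
#2 dst[0x10+2] := {0x36,0x57}
#3 dst[0x11+5] := {0xbb,0x23,0x0f,0xea,0x9c}
#4 dst[0x05+4] := {0xea,0x9c,0xea,0x9c}
query mem[0x08]=0x9c, mem[0x04]=0xfb, mem[0x13]=0x0f, mem[0x07]=0xea, mem[0x14]=0xea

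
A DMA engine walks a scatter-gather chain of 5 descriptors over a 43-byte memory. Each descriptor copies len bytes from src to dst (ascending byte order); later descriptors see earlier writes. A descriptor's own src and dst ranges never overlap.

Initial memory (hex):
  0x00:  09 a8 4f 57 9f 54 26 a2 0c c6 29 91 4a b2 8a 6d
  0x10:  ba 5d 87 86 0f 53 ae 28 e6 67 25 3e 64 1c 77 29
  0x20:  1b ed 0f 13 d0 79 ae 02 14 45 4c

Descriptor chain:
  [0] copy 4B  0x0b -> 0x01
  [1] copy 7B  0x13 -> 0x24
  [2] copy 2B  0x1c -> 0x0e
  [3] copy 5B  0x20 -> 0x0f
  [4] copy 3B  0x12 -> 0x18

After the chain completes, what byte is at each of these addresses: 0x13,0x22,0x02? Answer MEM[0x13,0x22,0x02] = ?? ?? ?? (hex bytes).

MEM[0x13,0x22,0x02] = 86 0f 4a

D0: mem[0x01..0x04] <- [91 4a b2 8a]
D1: mem[0x24..0x2a] <- [86 0f 53 ae 28 e6 67]
D2: mem[0x0e..0x0f] <- [64 1c]
D3: mem[0x0f..0x13] <- [1b ed 0f 13 86]
D4: mem[0x18..0x1a] <- [13 86 0f]
query mem[0x13]=0x86, mem[0x22]=0x0f, mem[0x02]=0x4a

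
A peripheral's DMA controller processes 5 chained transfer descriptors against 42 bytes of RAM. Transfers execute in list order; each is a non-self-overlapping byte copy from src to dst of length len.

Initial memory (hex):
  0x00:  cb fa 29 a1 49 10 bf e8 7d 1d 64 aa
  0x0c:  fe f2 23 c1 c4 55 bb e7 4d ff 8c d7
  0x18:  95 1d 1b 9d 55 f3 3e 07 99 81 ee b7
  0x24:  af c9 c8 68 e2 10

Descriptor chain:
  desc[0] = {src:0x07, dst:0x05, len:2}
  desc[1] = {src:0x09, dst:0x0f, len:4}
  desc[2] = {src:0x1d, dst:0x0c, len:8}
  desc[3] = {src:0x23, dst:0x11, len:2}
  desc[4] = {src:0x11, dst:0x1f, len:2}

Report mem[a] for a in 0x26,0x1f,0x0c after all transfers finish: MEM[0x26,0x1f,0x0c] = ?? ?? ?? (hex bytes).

[0] 0x07->0x05 len=2 : e8 7d
[1] 0x09->0x0f len=4 : 1d 64 aa fe
[2] 0x1d->0x0c len=8 : f3 3e 07 99 81 ee b7 af
[3] 0x23->0x11 len=2 : b7 af
[4] 0x11->0x1f len=2 : b7 af
query mem[0x26]=0xc8, mem[0x1f]=0xb7, mem[0x0c]=0xf3

MEM[0x26,0x1f,0x0c] = c8 b7 f3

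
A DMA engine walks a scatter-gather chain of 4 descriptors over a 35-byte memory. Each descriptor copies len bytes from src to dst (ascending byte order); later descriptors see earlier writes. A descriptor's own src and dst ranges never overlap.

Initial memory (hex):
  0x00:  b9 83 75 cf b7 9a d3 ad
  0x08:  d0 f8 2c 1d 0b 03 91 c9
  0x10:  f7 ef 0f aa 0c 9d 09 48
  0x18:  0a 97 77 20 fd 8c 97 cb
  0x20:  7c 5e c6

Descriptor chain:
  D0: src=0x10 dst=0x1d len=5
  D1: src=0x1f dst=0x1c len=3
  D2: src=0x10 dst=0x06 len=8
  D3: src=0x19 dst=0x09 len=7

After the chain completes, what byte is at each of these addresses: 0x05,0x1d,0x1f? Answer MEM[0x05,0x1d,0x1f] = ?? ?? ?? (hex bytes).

#0 dst[0x1d+5] := {0xf7,0xef,0x0f,0xaa,0x0c}
#1 dst[0x1c+3] := {0x0f,0xaa,0x0c}
#2 dst[0x06+8] := {0xf7,0xef,0x0f,0xaa,0x0c,0x9d,0x09,0x48}
#3 dst[0x09+7] := {0x97,0x77,0x20,0x0f,0xaa,0x0c,0x0f}
query mem[0x05]=0x9a, mem[0x1d]=0xaa, mem[0x1f]=0x0f

MEM[0x05,0x1d,0x1f] = 9a aa 0f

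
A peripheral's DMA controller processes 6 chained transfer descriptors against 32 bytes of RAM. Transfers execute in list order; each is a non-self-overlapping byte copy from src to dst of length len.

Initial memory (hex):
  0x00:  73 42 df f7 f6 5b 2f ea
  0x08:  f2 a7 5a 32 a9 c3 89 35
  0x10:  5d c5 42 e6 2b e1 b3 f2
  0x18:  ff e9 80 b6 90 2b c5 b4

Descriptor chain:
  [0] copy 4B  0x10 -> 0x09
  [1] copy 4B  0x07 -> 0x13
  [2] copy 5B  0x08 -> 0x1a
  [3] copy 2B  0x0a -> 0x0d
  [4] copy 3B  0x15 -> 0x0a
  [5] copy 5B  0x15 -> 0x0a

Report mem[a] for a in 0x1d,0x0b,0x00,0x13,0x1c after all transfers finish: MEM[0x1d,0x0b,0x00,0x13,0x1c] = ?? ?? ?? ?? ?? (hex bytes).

MEM[0x1d,0x0b,0x00,0x13,0x1c] = 42 c5 73 ea c5

#0 dst[0x09+4] := {0x5d,0xc5,0x42,0xe6}
#1 dst[0x13+4] := {0xea,0xf2,0x5d,0xc5}
#2 dst[0x1a+5] := {0xf2,0x5d,0xc5,0x42,0xe6}
#3 dst[0x0d+2] := {0xc5,0x42}
#4 dst[0x0a+3] := {0x5d,0xc5,0xf2}
#5 dst[0x0a+5] := {0x5d,0xc5,0xf2,0xff,0xe9}
query mem[0x1d]=0x42, mem[0x0b]=0xc5, mem[0x00]=0x73, mem[0x13]=0xea, mem[0x1c]=0xc5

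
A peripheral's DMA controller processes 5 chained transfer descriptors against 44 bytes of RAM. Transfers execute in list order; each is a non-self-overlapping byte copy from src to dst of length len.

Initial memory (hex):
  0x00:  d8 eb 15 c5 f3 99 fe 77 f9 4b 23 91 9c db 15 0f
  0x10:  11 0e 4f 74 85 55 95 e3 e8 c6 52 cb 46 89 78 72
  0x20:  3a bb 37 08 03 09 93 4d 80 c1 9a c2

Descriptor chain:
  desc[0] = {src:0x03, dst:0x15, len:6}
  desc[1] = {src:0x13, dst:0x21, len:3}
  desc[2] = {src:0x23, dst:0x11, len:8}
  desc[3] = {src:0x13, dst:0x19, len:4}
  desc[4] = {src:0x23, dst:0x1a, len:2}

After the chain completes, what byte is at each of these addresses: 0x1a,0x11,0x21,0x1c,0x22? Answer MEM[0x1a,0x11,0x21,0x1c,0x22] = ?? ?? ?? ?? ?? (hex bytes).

D0: mem[0x15..0x1a] <- [c5 f3 99 fe 77 f9]
D1: mem[0x21..0x23] <- [74 85 c5]
D2: mem[0x11..0x18] <- [c5 03 09 93 4d 80 c1 9a]
D3: mem[0x19..0x1c] <- [09 93 4d 80]
D4: mem[0x1a..0x1b] <- [c5 03]
query mem[0x1a]=0xc5, mem[0x11]=0xc5, mem[0x21]=0x74, mem[0x1c]=0x80, mem[0x22]=0x85

MEM[0x1a,0x11,0x21,0x1c,0x22] = c5 c5 74 80 85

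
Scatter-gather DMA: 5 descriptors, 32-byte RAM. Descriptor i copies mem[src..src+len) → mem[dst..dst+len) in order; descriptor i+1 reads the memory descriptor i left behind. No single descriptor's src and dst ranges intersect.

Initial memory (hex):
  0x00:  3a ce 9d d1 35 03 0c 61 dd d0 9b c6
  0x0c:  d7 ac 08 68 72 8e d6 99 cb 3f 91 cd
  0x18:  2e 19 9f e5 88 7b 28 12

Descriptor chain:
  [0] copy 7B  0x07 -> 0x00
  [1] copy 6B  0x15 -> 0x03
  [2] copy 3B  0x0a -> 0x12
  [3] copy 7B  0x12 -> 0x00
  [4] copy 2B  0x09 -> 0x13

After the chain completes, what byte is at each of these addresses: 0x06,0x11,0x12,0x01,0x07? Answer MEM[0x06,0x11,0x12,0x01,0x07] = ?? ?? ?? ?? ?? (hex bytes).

MEM[0x06,0x11,0x12,0x01,0x07] = 2e 8e 9b c6 19

#0 dst[0x00+7] := {0x61,0xdd,0xd0,0x9b,0xc6,0xd7,0xac}
#1 dst[0x03+6] := {0x3f,0x91,0xcd,0x2e,0x19,0x9f}
#2 dst[0x12+3] := {0x9b,0xc6,0xd7}
#3 dst[0x00+7] := {0x9b,0xc6,0xd7,0x3f,0x91,0xcd,0x2e}
#4 dst[0x13+2] := {0xd0,0x9b}
query mem[0x06]=0x2e, mem[0x11]=0x8e, mem[0x12]=0x9b, mem[0x01]=0xc6, mem[0x07]=0x19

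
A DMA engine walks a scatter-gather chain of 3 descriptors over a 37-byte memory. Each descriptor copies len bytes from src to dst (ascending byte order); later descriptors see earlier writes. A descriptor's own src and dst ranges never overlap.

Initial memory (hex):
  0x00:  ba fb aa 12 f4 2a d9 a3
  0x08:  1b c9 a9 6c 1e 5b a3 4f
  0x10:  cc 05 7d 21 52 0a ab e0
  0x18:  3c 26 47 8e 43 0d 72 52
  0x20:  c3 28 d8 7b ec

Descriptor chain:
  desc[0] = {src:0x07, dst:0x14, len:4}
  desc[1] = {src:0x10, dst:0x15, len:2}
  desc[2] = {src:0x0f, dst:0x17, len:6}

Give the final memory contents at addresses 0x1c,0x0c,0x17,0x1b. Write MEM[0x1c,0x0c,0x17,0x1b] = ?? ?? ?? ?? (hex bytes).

MEM[0x1c,0x0c,0x17,0x1b] = a3 1e 4f 21

D0: mem[0x14..0x17] <- [a3 1b c9 a9]
D1: mem[0x15..0x16] <- [cc 05]
D2: mem[0x17..0x1c] <- [4f cc 05 7d 21 a3]
query mem[0x1c]=0xa3, mem[0x0c]=0x1e, mem[0x17]=0x4f, mem[0x1b]=0x21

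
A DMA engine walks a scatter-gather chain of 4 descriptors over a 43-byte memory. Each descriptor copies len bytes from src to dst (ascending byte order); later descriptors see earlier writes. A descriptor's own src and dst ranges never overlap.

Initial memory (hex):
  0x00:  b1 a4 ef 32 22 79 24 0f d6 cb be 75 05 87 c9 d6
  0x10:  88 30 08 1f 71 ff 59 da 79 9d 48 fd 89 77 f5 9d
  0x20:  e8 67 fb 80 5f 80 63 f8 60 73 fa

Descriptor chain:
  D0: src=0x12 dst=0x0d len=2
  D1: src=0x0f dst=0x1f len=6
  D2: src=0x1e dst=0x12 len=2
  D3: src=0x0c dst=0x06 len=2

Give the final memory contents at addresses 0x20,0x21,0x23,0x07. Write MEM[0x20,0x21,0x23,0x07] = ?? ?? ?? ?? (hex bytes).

  after D0: wrote 2B at 0x0d = 081f
  after D1: wrote 6B at 0x1f = d68830081f71
  after D2: wrote 2B at 0x12 = f5d6
  after D3: wrote 2B at 0x06 = 0508
query mem[0x20]=0x88, mem[0x21]=0x30, mem[0x23]=0x1f, mem[0x07]=0x08

MEM[0x20,0x21,0x23,0x07] = 88 30 1f 08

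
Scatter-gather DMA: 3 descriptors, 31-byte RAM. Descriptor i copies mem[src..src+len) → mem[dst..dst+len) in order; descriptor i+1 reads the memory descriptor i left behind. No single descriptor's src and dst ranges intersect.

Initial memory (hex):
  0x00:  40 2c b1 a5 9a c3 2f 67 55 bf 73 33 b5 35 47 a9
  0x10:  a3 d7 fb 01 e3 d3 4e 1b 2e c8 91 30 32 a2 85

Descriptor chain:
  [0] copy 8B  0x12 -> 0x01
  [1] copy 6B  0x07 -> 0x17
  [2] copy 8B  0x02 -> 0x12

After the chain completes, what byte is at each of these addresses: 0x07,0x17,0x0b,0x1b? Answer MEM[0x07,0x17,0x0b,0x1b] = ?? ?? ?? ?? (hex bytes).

MEM[0x07,0x17,0x0b,0x1b] = 2e 2e 33 33

[0] 0x12->0x01 len=8 : fb 01 e3 d3 4e 1b 2e c8
[1] 0x07->0x17 len=6 : 2e c8 bf 73 33 b5
[2] 0x02->0x12 len=8 : 01 e3 d3 4e 1b 2e c8 bf
query mem[0x07]=0x2e, mem[0x17]=0x2e, mem[0x0b]=0x33, mem[0x1b]=0x33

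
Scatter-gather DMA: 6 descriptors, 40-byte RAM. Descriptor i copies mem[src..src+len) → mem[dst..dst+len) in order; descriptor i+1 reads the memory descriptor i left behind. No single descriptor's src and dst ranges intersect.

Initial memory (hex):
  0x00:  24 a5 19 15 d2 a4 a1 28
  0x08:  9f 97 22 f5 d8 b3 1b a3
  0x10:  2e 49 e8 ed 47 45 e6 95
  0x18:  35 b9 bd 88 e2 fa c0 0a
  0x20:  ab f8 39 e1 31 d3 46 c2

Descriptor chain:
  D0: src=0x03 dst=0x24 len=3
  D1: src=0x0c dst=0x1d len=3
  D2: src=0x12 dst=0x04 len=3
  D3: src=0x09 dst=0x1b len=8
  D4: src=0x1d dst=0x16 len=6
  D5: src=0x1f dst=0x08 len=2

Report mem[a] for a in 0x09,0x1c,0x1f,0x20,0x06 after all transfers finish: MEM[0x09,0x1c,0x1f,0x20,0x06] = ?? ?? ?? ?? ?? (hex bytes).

MEM[0x09,0x1c,0x1f,0x20,0x06] = 1b 22 b3 1b 47

D0: mem[0x24..0x26] <- [15 d2 a4]
D1: mem[0x1d..0x1f] <- [d8 b3 1b]
D2: mem[0x04..0x06] <- [e8 ed 47]
D3: mem[0x1b..0x22] <- [97 22 f5 d8 b3 1b a3 2e]
D4: mem[0x16..0x1b] <- [f5 d8 b3 1b a3 2e]
D5: mem[0x08..0x09] <- [b3 1b]
query mem[0x09]=0x1b, mem[0x1c]=0x22, mem[0x1f]=0xb3, mem[0x20]=0x1b, mem[0x06]=0x47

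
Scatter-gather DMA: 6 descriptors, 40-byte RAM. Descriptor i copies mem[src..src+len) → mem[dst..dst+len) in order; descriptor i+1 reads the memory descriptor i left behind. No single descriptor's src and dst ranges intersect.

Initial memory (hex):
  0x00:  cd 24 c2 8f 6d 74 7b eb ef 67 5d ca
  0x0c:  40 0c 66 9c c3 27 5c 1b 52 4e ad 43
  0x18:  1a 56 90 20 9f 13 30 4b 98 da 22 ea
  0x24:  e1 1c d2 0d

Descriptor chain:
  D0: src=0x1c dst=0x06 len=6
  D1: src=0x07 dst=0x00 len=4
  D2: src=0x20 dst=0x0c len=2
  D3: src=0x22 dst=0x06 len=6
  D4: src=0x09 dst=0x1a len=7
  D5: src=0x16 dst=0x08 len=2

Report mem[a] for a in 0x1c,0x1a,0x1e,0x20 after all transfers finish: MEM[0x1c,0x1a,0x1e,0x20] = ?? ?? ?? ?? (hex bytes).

MEM[0x1c,0x1a,0x1e,0x20] = 0d 1c da 9c

  after D0: wrote 6B at 0x06 = 9f13304b98da
  after D1: wrote 4B at 0x00 = 13304b98
  after D2: wrote 2B at 0x0c = 98da
  after D3: wrote 6B at 0x06 = 22eae11cd20d
  after D4: wrote 7B at 0x1a = 1cd20d98da669c
  after D5: wrote 2B at 0x08 = ad43
query mem[0x1c]=0x0d, mem[0x1a]=0x1c, mem[0x1e]=0xda, mem[0x20]=0x9c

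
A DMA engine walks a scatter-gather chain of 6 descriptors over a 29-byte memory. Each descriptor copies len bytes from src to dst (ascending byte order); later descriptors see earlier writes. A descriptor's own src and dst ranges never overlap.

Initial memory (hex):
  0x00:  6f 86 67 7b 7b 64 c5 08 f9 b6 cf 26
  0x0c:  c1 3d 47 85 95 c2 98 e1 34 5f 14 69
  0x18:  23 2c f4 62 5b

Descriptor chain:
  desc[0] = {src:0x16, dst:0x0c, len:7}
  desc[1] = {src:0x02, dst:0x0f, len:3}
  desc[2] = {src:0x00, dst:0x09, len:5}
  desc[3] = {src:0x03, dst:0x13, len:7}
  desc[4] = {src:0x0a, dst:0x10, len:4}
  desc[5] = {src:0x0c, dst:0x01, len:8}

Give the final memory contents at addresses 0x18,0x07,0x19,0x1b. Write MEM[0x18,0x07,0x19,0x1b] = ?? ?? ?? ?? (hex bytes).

#0 dst[0x0c+7] := {0x14,0x69,0x23,0x2c,0xf4,0x62,0x5b}
#1 dst[0x0f+3] := {0x67,0x7b,0x7b}
#2 dst[0x09+5] := {0x6f,0x86,0x67,0x7b,0x7b}
#3 dst[0x13+7] := {0x7b,0x7b,0x64,0xc5,0x08,0xf9,0x6f}
#4 dst[0x10+4] := {0x86,0x67,0x7b,0x7b}
#5 dst[0x01+8] := {0x7b,0x7b,0x23,0x67,0x86,0x67,0x7b,0x7b}
query mem[0x18]=0xf9, mem[0x07]=0x7b, mem[0x19]=0x6f, mem[0x1b]=0x62

MEM[0x18,0x07,0x19,0x1b] = f9 7b 6f 62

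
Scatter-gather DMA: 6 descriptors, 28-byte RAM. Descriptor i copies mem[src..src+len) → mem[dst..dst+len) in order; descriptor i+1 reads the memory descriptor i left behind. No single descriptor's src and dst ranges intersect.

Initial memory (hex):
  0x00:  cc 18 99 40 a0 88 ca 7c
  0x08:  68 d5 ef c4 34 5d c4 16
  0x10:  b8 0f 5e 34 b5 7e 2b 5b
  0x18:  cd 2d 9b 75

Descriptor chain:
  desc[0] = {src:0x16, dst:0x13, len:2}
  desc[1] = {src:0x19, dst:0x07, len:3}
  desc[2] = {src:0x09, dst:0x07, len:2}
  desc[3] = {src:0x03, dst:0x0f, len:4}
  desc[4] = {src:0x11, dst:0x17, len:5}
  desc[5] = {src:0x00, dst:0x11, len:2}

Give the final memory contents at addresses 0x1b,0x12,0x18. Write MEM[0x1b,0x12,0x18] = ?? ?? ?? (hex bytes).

[0] 0x16->0x13 len=2 : 2b 5b
[1] 0x19->0x07 len=3 : 2d 9b 75
[2] 0x09->0x07 len=2 : 75 ef
[3] 0x03->0x0f len=4 : 40 a0 88 ca
[4] 0x11->0x17 len=5 : 88 ca 2b 5b 7e
[5] 0x00->0x11 len=2 : cc 18
query mem[0x1b]=0x7e, mem[0x12]=0x18, mem[0x18]=0xca

MEM[0x1b,0x12,0x18] = 7e 18 ca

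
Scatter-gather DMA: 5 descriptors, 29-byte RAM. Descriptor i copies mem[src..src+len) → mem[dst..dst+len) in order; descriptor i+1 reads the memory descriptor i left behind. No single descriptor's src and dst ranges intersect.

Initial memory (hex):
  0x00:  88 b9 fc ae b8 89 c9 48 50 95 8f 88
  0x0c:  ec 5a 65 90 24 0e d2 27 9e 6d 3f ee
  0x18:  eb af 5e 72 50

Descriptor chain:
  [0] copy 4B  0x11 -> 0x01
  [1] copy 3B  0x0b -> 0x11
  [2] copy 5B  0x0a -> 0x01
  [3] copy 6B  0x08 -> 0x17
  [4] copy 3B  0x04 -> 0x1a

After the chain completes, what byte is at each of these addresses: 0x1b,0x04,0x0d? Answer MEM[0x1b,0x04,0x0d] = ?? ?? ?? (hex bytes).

MEM[0x1b,0x04,0x0d] = 65 5a 5a

#0 dst[0x01+4] := {0x0e,0xd2,0x27,0x9e}
#1 dst[0x11+3] := {0x88,0xec,0x5a}
#2 dst[0x01+5] := {0x8f,0x88,0xec,0x5a,0x65}
#3 dst[0x17+6] := {0x50,0x95,0x8f,0x88,0xec,0x5a}
#4 dst[0x1a+3] := {0x5a,0x65,0xc9}
query mem[0x1b]=0x65, mem[0x04]=0x5a, mem[0x0d]=0x5a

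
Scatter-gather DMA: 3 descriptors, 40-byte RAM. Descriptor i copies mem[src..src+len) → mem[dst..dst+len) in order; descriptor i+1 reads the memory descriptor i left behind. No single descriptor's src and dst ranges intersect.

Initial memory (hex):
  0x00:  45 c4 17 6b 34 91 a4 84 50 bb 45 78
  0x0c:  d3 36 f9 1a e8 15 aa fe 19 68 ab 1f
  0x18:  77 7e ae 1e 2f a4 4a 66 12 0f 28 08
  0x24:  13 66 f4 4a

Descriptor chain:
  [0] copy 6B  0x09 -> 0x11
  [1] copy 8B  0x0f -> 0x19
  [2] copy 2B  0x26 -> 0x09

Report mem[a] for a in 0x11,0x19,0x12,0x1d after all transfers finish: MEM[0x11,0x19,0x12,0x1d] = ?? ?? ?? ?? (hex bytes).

[0] 0x09->0x11 len=6 : bb 45 78 d3 36 f9
[1] 0x0f->0x19 len=8 : 1a e8 bb 45 78 d3 36 f9
[2] 0x26->0x09 len=2 : f4 4a
query mem[0x11]=0xbb, mem[0x19]=0x1a, mem[0x12]=0x45, mem[0x1d]=0x78

MEM[0x11,0x19,0x12,0x1d] = bb 1a 45 78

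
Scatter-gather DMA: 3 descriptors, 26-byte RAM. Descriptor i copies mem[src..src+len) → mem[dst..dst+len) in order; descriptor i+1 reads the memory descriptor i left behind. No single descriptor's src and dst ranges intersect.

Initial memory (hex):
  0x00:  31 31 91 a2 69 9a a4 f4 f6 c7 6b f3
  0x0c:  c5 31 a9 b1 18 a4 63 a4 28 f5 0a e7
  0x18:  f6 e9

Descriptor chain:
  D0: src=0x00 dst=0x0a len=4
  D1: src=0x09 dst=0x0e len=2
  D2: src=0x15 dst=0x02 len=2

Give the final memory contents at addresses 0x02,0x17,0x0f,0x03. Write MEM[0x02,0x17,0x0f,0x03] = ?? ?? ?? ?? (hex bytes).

#0 dst[0x0a+4] := {0x31,0x31,0x91,0xa2}
#1 dst[0x0e+2] := {0xc7,0x31}
#2 dst[0x02+2] := {0xf5,0x0a}
query mem[0x02]=0xf5, mem[0x17]=0xe7, mem[0x0f]=0x31, mem[0x03]=0x0a

MEM[0x02,0x17,0x0f,0x03] = f5 e7 31 0a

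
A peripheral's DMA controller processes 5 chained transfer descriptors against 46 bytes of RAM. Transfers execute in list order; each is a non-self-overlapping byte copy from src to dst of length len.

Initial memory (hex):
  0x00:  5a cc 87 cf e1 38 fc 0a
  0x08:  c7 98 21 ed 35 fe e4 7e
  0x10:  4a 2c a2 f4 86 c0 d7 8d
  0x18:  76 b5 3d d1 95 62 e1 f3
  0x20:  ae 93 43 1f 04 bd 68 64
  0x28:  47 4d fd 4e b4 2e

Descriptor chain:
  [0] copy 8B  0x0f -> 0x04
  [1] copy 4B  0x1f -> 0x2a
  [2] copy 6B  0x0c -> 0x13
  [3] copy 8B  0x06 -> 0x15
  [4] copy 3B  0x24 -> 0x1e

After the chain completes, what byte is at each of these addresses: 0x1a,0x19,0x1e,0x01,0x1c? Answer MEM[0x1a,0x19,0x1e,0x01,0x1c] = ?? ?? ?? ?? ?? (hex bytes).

  after D0: wrote 8B at 0x04 = 7e4a2ca2f486c0d7
  after D1: wrote 4B at 0x2a = f3ae9343
  after D2: wrote 6B at 0x13 = 35fee47e4a2c
  after D3: wrote 8B at 0x15 = 2ca2f486c0d735fe
  after D4: wrote 3B at 0x1e = 04bd68
query mem[0x1a]=0xd7, mem[0x19]=0xc0, mem[0x1e]=0x04, mem[0x01]=0xcc, mem[0x1c]=0xfe

MEM[0x1a,0x19,0x1e,0x01,0x1c] = d7 c0 04 cc fe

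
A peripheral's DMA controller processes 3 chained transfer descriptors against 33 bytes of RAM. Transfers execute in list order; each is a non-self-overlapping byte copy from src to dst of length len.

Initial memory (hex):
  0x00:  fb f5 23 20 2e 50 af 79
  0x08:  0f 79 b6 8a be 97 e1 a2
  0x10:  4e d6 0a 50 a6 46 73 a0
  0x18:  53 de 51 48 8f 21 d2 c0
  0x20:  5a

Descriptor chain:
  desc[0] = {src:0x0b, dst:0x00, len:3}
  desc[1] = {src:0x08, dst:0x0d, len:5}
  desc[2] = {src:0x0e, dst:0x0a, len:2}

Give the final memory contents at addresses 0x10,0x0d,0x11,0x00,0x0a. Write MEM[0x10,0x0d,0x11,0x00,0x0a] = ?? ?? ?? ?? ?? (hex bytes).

[0] 0x0b->0x00 len=3 : 8a be 97
[1] 0x08->0x0d len=5 : 0f 79 b6 8a be
[2] 0x0e->0x0a len=2 : 79 b6
query mem[0x10]=0x8a, mem[0x0d]=0x0f, mem[0x11]=0xbe, mem[0x00]=0x8a, mem[0x0a]=0x79

MEM[0x10,0x0d,0x11,0x00,0x0a] = 8a 0f be 8a 79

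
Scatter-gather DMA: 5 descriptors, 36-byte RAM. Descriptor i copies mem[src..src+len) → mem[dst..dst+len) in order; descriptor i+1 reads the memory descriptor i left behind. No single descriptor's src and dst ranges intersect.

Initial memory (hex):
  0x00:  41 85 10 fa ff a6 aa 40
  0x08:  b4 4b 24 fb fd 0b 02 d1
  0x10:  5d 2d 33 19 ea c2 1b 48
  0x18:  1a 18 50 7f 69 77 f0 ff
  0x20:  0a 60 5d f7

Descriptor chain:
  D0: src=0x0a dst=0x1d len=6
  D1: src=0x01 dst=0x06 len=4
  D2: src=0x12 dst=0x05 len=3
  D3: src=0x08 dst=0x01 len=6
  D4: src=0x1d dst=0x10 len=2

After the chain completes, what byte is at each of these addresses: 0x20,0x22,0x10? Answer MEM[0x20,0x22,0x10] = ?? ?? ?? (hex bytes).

MEM[0x20,0x22,0x10] = 0b d1 24

#0 dst[0x1d+6] := {0x24,0xfb,0xfd,0x0b,0x02,0xd1}
#1 dst[0x06+4] := {0x85,0x10,0xfa,0xff}
#2 dst[0x05+3] := {0x33,0x19,0xea}
#3 dst[0x01+6] := {0xfa,0xff,0x24,0xfb,0xfd,0x0b}
#4 dst[0x10+2] := {0x24,0xfb}
query mem[0x20]=0x0b, mem[0x22]=0xd1, mem[0x10]=0x24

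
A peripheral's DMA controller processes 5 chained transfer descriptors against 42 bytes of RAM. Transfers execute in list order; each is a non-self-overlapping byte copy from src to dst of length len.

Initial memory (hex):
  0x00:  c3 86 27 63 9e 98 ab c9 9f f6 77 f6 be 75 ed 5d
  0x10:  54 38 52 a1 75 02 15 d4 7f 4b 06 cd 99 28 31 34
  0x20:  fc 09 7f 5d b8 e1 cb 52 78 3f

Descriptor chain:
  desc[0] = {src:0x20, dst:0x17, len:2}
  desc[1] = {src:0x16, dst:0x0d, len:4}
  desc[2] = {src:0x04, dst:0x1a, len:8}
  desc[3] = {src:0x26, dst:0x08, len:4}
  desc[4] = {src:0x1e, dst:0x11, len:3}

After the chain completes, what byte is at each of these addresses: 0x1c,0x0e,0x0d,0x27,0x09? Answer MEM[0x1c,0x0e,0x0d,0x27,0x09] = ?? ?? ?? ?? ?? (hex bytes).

MEM[0x1c,0x0e,0x0d,0x27,0x09] = ab fc 15 52 52

D0: mem[0x17..0x18] <- [fc 09]
D1: mem[0x0d..0x10] <- [15 fc 09 4b]
D2: mem[0x1a..0x21] <- [9e 98 ab c9 9f f6 77 f6]
D3: mem[0x08..0x0b] <- [cb 52 78 3f]
D4: mem[0x11..0x13] <- [9f f6 77]
query mem[0x1c]=0xab, mem[0x0e]=0xfc, mem[0x0d]=0x15, mem[0x27]=0x52, mem[0x09]=0x52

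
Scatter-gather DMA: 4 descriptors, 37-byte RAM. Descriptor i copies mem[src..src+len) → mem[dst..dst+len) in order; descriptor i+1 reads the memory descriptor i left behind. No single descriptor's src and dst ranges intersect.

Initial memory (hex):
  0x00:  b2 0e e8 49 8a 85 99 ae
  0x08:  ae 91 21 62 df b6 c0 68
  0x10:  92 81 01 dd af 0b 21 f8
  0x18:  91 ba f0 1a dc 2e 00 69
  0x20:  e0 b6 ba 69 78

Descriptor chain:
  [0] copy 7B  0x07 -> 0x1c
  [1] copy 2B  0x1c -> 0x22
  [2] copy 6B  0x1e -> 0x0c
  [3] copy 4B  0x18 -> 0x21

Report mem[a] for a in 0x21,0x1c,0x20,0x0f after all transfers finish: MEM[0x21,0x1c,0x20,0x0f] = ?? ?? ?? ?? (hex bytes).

MEM[0x21,0x1c,0x20,0x0f] = 91 ae 62 df

[0] 0x07->0x1c len=7 : ae ae 91 21 62 df b6
[1] 0x1c->0x22 len=2 : ae ae
[2] 0x1e->0x0c len=6 : 91 21 62 df ae ae
[3] 0x18->0x21 len=4 : 91 ba f0 1a
query mem[0x21]=0x91, mem[0x1c]=0xae, mem[0x20]=0x62, mem[0x0f]=0xdf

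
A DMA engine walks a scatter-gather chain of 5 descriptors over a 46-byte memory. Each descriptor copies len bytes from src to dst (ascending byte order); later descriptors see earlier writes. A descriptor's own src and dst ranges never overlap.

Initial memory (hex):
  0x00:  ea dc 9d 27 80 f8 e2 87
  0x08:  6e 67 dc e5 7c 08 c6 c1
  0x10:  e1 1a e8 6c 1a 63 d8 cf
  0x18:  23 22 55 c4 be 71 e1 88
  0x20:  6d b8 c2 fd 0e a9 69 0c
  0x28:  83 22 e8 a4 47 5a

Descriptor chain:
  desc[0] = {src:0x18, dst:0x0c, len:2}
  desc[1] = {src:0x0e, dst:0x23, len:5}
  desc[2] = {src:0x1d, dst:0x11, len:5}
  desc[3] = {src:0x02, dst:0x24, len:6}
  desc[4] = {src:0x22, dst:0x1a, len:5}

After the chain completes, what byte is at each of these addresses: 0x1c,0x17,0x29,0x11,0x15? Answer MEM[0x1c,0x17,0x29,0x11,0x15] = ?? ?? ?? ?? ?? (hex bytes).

#0 dst[0x0c+2] := {0x23,0x22}
#1 dst[0x23+5] := {0xc6,0xc1,0xe1,0x1a,0xe8}
#2 dst[0x11+5] := {0x71,0xe1,0x88,0x6d,0xb8}
#3 dst[0x24+6] := {0x9d,0x27,0x80,0xf8,0xe2,0x87}
#4 dst[0x1a+5] := {0xc2,0xc6,0x9d,0x27,0x80}
query mem[0x1c]=0x9d, mem[0x17]=0xcf, mem[0x29]=0x87, mem[0x11]=0x71, mem[0x15]=0xb8

MEM[0x1c,0x17,0x29,0x11,0x15] = 9d cf 87 71 b8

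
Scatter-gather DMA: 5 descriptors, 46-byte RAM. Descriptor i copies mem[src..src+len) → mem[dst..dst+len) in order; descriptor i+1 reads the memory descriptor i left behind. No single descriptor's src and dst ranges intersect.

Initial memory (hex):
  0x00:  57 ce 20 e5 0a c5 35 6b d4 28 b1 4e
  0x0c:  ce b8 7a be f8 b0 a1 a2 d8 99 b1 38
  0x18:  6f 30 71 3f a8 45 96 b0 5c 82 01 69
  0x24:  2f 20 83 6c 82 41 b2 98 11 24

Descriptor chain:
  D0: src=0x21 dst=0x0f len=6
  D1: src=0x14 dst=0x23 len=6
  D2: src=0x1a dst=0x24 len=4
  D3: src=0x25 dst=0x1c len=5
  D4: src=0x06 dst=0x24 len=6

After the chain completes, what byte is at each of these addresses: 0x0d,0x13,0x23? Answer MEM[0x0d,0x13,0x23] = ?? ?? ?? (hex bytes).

[0] 0x21->0x0f len=6 : 82 01 69 2f 20 83
[1] 0x14->0x23 len=6 : 83 99 b1 38 6f 30
[2] 0x1a->0x24 len=4 : 71 3f a8 45
[3] 0x25->0x1c len=5 : 3f a8 45 30 41
[4] 0x06->0x24 len=6 : 35 6b d4 28 b1 4e
query mem[0x0d]=0xb8, mem[0x13]=0x20, mem[0x23]=0x83

MEM[0x0d,0x13,0x23] = b8 20 83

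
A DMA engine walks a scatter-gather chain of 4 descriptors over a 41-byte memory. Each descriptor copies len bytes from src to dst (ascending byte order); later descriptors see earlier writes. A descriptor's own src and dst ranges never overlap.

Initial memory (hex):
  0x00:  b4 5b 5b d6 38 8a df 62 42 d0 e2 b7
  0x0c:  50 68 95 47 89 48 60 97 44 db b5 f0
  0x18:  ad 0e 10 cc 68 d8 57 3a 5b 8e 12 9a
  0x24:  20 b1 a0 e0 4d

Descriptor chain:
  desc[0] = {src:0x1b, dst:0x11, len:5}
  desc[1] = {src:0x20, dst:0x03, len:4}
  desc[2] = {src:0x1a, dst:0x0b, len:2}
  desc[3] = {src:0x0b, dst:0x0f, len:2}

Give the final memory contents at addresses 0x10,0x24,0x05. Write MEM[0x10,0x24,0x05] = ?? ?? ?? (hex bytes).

MEM[0x10,0x24,0x05] = cc 20 12

  after D0: wrote 5B at 0x11 = cc68d8573a
  after D1: wrote 4B at 0x03 = 5b8e129a
  after D2: wrote 2B at 0x0b = 10cc
  after D3: wrote 2B at 0x0f = 10cc
query mem[0x10]=0xcc, mem[0x24]=0x20, mem[0x05]=0x12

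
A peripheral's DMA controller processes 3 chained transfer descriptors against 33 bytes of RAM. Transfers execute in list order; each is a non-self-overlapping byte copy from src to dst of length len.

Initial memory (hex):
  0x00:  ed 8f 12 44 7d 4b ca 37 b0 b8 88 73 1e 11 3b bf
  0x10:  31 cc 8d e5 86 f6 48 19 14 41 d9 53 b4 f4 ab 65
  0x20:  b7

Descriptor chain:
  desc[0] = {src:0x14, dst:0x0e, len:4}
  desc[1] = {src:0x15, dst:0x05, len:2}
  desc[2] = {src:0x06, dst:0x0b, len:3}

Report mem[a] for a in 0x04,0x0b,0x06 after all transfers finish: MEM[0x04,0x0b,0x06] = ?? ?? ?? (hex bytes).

MEM[0x04,0x0b,0x06] = 7d 48 48

  after D0: wrote 4B at 0x0e = 86f64819
  after D1: wrote 2B at 0x05 = f648
  after D2: wrote 3B at 0x0b = 4837b0
query mem[0x04]=0x7d, mem[0x0b]=0x48, mem[0x06]=0x48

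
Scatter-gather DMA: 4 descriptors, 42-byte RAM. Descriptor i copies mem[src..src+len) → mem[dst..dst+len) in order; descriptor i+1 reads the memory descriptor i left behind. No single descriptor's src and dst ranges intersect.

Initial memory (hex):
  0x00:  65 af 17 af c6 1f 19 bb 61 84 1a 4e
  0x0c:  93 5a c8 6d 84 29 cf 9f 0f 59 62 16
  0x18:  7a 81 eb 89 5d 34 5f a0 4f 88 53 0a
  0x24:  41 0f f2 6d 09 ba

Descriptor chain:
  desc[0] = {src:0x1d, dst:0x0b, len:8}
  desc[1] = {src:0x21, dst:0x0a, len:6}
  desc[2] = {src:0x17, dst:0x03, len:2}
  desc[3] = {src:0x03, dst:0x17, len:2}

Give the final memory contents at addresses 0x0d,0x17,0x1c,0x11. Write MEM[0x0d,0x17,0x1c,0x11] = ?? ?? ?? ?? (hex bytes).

D0: mem[0x0b..0x12] <- [34 5f a0 4f 88 53 0a 41]
D1: mem[0x0a..0x0f] <- [88 53 0a 41 0f f2]
D2: mem[0x03..0x04] <- [16 7a]
D3: mem[0x17..0x18] <- [16 7a]
query mem[0x0d]=0x41, mem[0x17]=0x16, mem[0x1c]=0x5d, mem[0x11]=0x0a

MEM[0x0d,0x17,0x1c,0x11] = 41 16 5d 0a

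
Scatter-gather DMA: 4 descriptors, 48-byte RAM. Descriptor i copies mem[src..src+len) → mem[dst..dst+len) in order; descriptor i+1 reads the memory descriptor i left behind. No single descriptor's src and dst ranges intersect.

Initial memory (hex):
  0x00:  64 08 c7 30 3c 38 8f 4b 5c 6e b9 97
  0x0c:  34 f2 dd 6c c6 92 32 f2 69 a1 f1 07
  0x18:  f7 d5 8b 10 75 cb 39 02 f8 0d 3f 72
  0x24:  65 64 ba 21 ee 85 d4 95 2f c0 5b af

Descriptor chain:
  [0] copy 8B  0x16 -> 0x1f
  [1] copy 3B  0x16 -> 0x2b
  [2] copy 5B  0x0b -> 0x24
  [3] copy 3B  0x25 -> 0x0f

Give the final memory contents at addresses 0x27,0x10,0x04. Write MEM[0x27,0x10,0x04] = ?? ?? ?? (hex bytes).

MEM[0x27,0x10,0x04] = dd f2 3c

[0] 0x16->0x1f len=8 : f1 07 f7 d5 8b 10 75 cb
[1] 0x16->0x2b len=3 : f1 07 f7
[2] 0x0b->0x24 len=5 : 97 34 f2 dd 6c
[3] 0x25->0x0f len=3 : 34 f2 dd
query mem[0x27]=0xdd, mem[0x10]=0xf2, mem[0x04]=0x3c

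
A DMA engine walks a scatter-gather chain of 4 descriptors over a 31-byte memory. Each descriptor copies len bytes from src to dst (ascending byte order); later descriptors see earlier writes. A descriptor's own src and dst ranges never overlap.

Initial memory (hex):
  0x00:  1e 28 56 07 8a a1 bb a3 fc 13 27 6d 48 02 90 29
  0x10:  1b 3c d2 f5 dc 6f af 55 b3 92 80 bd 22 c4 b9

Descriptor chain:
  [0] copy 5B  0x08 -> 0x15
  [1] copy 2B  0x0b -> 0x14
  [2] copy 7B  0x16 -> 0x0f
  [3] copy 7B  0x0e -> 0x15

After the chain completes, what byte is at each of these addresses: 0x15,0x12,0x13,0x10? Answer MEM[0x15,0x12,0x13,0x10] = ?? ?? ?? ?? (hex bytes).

MEM[0x15,0x12,0x13,0x10] = 90 48 80 27

D0: mem[0x15..0x19] <- [fc 13 27 6d 48]
D1: mem[0x14..0x15] <- [6d 48]
D2: mem[0x0f..0x15] <- [13 27 6d 48 80 bd 22]
D3: mem[0x15..0x1b] <- [90 13 27 6d 48 80 bd]
query mem[0x15]=0x90, mem[0x12]=0x48, mem[0x13]=0x80, mem[0x10]=0x27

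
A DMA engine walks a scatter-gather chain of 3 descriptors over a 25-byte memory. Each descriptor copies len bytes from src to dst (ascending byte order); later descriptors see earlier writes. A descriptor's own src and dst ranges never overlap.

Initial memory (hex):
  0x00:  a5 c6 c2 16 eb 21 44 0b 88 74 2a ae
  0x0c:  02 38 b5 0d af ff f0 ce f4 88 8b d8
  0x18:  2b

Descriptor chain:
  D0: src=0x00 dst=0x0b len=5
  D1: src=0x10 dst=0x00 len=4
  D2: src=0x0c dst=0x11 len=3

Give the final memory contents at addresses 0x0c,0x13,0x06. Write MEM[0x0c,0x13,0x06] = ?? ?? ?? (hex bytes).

MEM[0x0c,0x13,0x06] = c6 16 44

D0: mem[0x0b..0x0f] <- [a5 c6 c2 16 eb]
D1: mem[0x00..0x03] <- [af ff f0 ce]
D2: mem[0x11..0x13] <- [c6 c2 16]
query mem[0x0c]=0xc6, mem[0x13]=0x16, mem[0x06]=0x44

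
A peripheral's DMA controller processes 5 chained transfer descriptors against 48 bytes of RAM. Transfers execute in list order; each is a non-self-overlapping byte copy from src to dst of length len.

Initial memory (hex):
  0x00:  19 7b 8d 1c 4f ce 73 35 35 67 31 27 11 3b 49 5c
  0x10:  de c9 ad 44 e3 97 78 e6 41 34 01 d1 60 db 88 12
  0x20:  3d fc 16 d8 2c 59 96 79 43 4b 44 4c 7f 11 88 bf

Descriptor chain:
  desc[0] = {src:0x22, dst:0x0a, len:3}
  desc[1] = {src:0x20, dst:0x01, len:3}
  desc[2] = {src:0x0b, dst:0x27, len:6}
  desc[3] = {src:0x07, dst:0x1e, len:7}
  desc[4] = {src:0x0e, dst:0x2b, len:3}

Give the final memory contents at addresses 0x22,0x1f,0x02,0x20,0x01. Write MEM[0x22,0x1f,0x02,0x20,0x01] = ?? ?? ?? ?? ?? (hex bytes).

  after D0: wrote 3B at 0x0a = 16d82c
  after D1: wrote 3B at 0x01 = 3dfc16
  after D2: wrote 6B at 0x27 = d82c3b495cde
  after D3: wrote 7B at 0x1e = 35356716d82c3b
  after D4: wrote 3B at 0x2b = 495cde
query mem[0x22]=0xd8, mem[0x1f]=0x35, mem[0x02]=0xfc, mem[0x20]=0x67, mem[0x01]=0x3d

MEM[0x22,0x1f,0x02,0x20,0x01] = d8 35 fc 67 3d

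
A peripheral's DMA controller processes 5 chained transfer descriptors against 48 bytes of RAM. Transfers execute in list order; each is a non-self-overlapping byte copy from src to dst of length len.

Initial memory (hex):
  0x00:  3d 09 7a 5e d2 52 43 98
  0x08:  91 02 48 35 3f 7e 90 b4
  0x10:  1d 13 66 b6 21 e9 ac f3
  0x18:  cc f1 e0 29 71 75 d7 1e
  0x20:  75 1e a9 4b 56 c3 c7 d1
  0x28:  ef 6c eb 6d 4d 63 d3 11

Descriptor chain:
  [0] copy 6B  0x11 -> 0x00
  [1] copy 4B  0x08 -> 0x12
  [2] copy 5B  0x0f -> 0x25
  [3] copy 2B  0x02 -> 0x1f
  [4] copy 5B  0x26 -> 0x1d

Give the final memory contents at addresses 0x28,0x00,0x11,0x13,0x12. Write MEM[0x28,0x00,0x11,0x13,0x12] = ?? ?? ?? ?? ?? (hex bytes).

MEM[0x28,0x00,0x11,0x13,0x12] = 91 13 13 02 91

#0 dst[0x00+6] := {0x13,0x66,0xb6,0x21,0xe9,0xac}
#1 dst[0x12+4] := {0x91,0x02,0x48,0x35}
#2 dst[0x25+5] := {0xb4,0x1d,0x13,0x91,0x02}
#3 dst[0x1f+2] := {0xb6,0x21}
#4 dst[0x1d+5] := {0x1d,0x13,0x91,0x02,0xeb}
query mem[0x28]=0x91, mem[0x00]=0x13, mem[0x11]=0x13, mem[0x13]=0x02, mem[0x12]=0x91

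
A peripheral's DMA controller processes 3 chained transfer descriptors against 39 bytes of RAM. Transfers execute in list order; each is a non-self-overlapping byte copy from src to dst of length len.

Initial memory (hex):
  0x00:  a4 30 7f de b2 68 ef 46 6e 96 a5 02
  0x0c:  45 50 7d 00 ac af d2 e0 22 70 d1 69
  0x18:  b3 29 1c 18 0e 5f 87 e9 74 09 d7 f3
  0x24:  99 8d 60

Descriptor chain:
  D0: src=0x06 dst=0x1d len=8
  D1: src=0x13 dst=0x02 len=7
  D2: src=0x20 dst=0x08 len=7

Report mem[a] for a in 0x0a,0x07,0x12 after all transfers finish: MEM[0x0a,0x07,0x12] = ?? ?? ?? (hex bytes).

MEM[0x0a,0x07,0x12] = 02 b3 d2

D0: mem[0x1d..0x24] <- [ef 46 6e 96 a5 02 45 50]
D1: mem[0x02..0x08] <- [e0 22 70 d1 69 b3 29]
D2: mem[0x08..0x0e] <- [96 a5 02 45 50 8d 60]
query mem[0x0a]=0x02, mem[0x07]=0xb3, mem[0x12]=0xd2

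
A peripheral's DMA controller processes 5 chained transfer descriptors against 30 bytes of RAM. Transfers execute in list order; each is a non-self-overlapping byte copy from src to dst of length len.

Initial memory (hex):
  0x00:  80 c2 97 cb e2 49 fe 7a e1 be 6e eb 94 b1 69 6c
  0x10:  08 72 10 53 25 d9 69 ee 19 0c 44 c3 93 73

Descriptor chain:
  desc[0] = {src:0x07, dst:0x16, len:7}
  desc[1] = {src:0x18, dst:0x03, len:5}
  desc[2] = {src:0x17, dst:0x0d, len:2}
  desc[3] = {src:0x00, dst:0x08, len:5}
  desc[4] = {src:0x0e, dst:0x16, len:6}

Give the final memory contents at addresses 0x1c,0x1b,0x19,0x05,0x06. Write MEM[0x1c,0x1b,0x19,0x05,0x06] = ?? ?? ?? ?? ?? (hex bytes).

D0: mem[0x16..0x1c] <- [7a e1 be 6e eb 94 b1]
D1: mem[0x03..0x07] <- [be 6e eb 94 b1]
D2: mem[0x0d..0x0e] <- [e1 be]
D3: mem[0x08..0x0c] <- [80 c2 97 be 6e]
D4: mem[0x16..0x1b] <- [be 6c 08 72 10 53]
query mem[0x1c]=0xb1, mem[0x1b]=0x53, mem[0x19]=0x72, mem[0x05]=0xeb, mem[0x06]=0x94

MEM[0x1c,0x1b,0x19,0x05,0x06] = b1 53 72 eb 94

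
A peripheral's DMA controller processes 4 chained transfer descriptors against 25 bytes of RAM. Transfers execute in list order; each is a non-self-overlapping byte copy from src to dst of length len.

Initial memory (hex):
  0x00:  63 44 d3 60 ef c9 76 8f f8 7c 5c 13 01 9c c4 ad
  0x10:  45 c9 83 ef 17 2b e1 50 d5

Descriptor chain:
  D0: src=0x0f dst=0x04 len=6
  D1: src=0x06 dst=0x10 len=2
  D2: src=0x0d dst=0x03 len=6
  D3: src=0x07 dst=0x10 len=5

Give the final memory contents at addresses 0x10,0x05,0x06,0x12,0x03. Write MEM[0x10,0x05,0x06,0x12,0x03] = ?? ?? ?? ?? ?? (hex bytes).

  after D0: wrote 6B at 0x04 = ad45c983ef17
  after D1: wrote 2B at 0x10 = c983
  after D2: wrote 6B at 0x03 = 9cc4adc98383
  after D3: wrote 5B at 0x10 = 8383175c13
query mem[0x10]=0x83, mem[0x05]=0xad, mem[0x06]=0xc9, mem[0x12]=0x17, mem[0x03]=0x9c

MEM[0x10,0x05,0x06,0x12,0x03] = 83 ad c9 17 9c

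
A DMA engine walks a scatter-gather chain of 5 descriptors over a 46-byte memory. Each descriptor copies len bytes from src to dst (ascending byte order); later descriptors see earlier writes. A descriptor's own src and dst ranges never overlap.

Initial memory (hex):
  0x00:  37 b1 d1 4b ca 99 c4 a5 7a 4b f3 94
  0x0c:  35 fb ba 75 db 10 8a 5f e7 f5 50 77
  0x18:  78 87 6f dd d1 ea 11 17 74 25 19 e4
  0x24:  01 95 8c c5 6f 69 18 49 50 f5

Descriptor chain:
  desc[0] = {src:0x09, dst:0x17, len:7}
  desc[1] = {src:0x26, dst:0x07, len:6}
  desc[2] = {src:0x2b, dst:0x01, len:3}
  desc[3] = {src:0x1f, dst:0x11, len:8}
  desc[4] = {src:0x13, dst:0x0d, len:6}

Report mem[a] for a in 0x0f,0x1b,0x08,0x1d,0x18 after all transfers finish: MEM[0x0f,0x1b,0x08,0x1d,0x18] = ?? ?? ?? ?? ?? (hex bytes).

MEM[0x0f,0x1b,0x08,0x1d,0x18] = e4 fb c5 75 8c

[0] 0x09->0x17 len=7 : 4b f3 94 35 fb ba 75
[1] 0x26->0x07 len=6 : 8c c5 6f 69 18 49
[2] 0x2b->0x01 len=3 : 49 50 f5
[3] 0x1f->0x11 len=8 : 17 74 25 19 e4 01 95 8c
[4] 0x13->0x0d len=6 : 25 19 e4 01 95 8c
query mem[0x0f]=0xe4, mem[0x1b]=0xfb, mem[0x08]=0xc5, mem[0x1d]=0x75, mem[0x18]=0x8c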